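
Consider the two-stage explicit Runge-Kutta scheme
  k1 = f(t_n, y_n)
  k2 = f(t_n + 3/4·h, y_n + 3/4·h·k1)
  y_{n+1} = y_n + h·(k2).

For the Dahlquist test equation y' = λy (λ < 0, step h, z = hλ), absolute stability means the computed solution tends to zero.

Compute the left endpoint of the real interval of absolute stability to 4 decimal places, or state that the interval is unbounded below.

Set f=λy, z=hλ:
  k1=λy_n ⇒ h·k1=z·y_n;  k2=λ(1+3/4z)y_n ⇒ h·k2=z(1+3/4z)y_n
  y_{n+1}/y_n = 1 + z(1+3/4z) = 1 + z + 3/4z²
  so R(z) = 1 + z + 3/4z².

Solve |R(x)|<1 on ℝ⁻.
x=-1.06: |R|=0.7827
R=1: x+3/4x²=0 ⇒ x=−4/3=-1.3333; min R=1−1/(4·3/4)=0.6667>−1
Confirm numerically:
  x=-1.266: |R|=0.93607 <1
  x=-1.213: |R|=0.89053 <1
  x=-0.820: |R|=0.68430 <1
  x=-1.582: |R|=1.29504 >1
  x=-1.479: |R|=1.16158 >1
  x=-1.476: |R|=1.15793 >1
Interval (-1.3333, 0).

z* = -1.3333.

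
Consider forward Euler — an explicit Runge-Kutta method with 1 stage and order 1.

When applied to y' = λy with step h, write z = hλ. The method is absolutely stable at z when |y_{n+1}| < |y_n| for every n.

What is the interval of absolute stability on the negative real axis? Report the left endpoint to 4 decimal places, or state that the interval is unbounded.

Set f=λy, z=hλ:
  order 1, 1-stage ⇒ R(z)=1+z
  (e.g. R(-0.86)=0.14000, |R|=0.14000)

Need |R(x)|<1, x<0.
x=-0.86: |R|=0.1400
|R(-1.98)|=0.9800 |R(-1.68)|=0.6800 |R(-1.18)|=0.1800
Bisect:
  x_lo=-2.5438 |R|=1.5438  x_hi=-0.2753 |R|=0.7247
  mid=-1.40953 |R|=0.40953 →hi
  mid=-1.97667 |R|=0.97667 →hi
  mid=-2.26023 |R|=1.26023 →lo
  mid=-2.11845 |R|=1.11845 →lo
  mid=-2.04756 |R|=1.04756 →lo
  mid=-2.01211 |R|=1.01211 →lo
  mid=-1.99439 |R|=0.99439 →hi
  mid=-2.00325 |R|=1.00325 →lo
  mid=-1.99882 |R|=0.99882 →hi
  mid=-2.00103 |R|=1.00103 →lo
  ...
  [-2.00007,-1.99993] ⇒ x*=-2.0000
Stable set (-2.0000, 0).

z∈(-2.0000,0).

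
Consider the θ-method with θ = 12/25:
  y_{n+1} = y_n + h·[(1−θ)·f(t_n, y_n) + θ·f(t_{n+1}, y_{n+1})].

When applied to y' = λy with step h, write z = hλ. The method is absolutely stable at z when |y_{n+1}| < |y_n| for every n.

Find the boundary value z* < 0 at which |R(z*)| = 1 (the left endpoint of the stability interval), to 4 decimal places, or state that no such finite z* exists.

Test eqn y'=λy, z=hλ:
  y_{n+1} = y_n + z·[13/25·y_n + 12/25·y_{n+1}] ⇒ (1 − 12/25z)y_{n+1} = (1 + 13/25z)y_n
  R(z) = (1 + 13/25z)/(1 − 12/25z).

Find x<0 with |R(x)|<1.
x=-0.87: |R|=0.3863
R=−1: 1+13/25x = −1+12/25x ⇒ -1/25x=2 ⇒ x=2/(-1/25)=-50.0000
Confirm numerically:
  x=-32.843: |R|=0.95906 <1
  x=-30.205: |R|=0.94891 <1
  x=-24.923: |R|=0.92262 <1
  x=-23.424: |R|=0.91318 <1
  x=-50.588: |R|=1.00093 >1
  x=-50.255: |R|=1.00041 >1
  x=-50.084: |R|=1.00013 >1
Interval (-50.0000, 0).

z* = -50.0000.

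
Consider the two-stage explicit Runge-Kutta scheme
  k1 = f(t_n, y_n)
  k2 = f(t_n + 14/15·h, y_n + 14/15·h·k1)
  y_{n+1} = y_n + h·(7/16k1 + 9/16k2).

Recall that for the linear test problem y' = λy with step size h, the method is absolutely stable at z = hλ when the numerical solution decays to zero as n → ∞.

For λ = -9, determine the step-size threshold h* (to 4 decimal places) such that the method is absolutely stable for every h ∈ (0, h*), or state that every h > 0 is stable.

On y'=λy, z=hλ:
  k1=λy_n ⇒ h·k1=z·y_n;  k2=λ(1+14/15z)y_n ⇒ h·k2=z(1+14/15z)y_n
  y_{n+1}/y_n = 1 + 7/16z + 9/16z(1+14/15z) = 1 + z + 21/40z²
  Hence R(z) = 1 + z + 21/40z².

Need |R(x)|<1, x<0.
x=-1.05: |R|=0.5288
R=1: x+21/40x²=0 ⇒ x=−40/21=-1.9048; min R=1−1/(4·21/40)=0.5238>−1
Confirm numerically:
  x=-1.444: |R|=0.65070 <1
  x=-1.351: |R|=0.60723 <1
  x=-1.140: |R|=0.54229 <1
  x=-2.317: |R|=1.50146 >1
  x=-1.948: |R|=1.04422 >1
  x=-1.937: |R|=1.03278 >1
Stable set (-1.9048, 0).

(-1.9048,0); λ=-9 ⇒ h* = (40/21)/9 = 0.2116.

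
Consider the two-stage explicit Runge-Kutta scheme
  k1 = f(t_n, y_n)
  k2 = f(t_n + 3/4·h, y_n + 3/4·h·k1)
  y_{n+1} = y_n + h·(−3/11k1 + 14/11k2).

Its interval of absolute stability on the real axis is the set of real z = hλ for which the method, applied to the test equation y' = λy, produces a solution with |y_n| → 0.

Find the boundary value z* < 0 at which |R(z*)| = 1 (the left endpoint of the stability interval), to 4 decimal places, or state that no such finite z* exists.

z* = -1.0476.

With y'=λy (z=hλ):
  k1=λy_n ⇒ h·k1=z·y_n;  k2=λ(1+3/4z)y_n ⇒ h·k2=z(1+3/4z)y_n
  y_{n+1}/y_n = 1 − 3/11z + 14/11z(1+3/4z) = 1 + z + 21/22z²
  so R(z) = 1 + z + 21/22z².

Solve |R(x)|<1 on ℝ⁻.
x=-1.1: |R|=1.0550
R=1: x+21/22x²=0 ⇒ x=−22/21=-1.0476; min R=1−1/(4·21/22)=0.7381>−1
Confirm numerically:
  x=-0.923: |R|=0.89020 <1
  x=-0.922: |R|=0.88944 <1
  x=-0.836: |R|=0.83113 <1
  x=-0.507: |R|=0.73836 <1
  x=-1.440: |R|=1.53935 >1
  x=-1.143: |R|=1.10406 >1
So |R|<1 on (-1.0476, 0).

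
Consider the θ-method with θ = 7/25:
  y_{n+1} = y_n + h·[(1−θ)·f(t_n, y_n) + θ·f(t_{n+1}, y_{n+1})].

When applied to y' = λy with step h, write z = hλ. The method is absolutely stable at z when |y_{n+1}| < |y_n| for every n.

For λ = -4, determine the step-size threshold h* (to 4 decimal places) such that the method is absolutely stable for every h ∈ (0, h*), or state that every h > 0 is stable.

Set f=λy, z=hλ:
  y_{n+1} = y_n + z·[18/25·y_n + 7/25·y_{n+1}] ⇒ (1 − 7/25z)y_{n+1} = (1 + 18/25z)y_n
  ⇒ R(z) = (1 + 18/25z)/(1 − 7/25z).

Find x<0 with |R(x)|<1.
x=-1.26: |R|=0.0686
R=−1: 1+18/25x = −1+7/25x ⇒ -11/25x=2 ⇒ x=2/(-11/25)=-4.5455
Confirm numerically:
  x=-4.018: |R|=0.89079 <1
  x=-3.375: |R|=0.73522 <1
  x=-2.529: |R|=0.48058 <1
  x=-2.031: |R|=0.29472 <1
  x=-4.657: |R|=1.02130 >1
  x=-4.574: |R|=1.00551 >1
Stable set (-4.5455, 0).

(-4.5455,0); λ=-4 ⇒ h* = (50/11)/4 = 1.1364.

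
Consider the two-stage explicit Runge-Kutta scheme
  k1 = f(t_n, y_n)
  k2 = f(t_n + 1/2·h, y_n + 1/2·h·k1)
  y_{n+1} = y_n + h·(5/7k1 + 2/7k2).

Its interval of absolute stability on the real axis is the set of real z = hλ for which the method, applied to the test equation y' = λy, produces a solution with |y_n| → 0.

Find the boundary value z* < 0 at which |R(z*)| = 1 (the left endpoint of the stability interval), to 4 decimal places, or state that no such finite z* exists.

left endpoint -7.0000.

With y'=λy (z=hλ):
  k1=λy_n ⇒ h·k1=z·y_n;  k2=λ(1+1/2z)y_n ⇒ h·k2=z(1+1/2z)y_n
  y_{n+1}/y_n = 1 + 5/7z + 2/7z(1+1/2z) = 1 + z + 1/7z²
  Hence R(z) = 1 + z + 1/7z².

Find x<0 with |R(x)|<1.
x=-1.67: |R|=0.2716
R=1: x+1/7x²=0 ⇒ x=−7=-7.0000; min R=1−1/(4·1/7)=-0.7500>−1
Confirm numerically:
  x=-6.150: |R|=0.25321 <1
  x=-4.718: |R|=0.53807 <1
  x=-3.646: |R|=0.74695 <1
  x=-7.527: |R|=1.56668 >1
  x=-7.341: |R|=1.35761 >1
  x=-7.109: |R|=1.11070 >1
Interval (-7.0000, 0).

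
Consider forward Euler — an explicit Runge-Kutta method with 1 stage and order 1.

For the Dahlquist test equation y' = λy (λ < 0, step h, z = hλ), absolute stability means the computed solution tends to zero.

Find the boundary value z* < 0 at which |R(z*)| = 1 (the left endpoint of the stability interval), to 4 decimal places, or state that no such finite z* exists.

z* = -2.0000.

Test eqn y'=λy, z=hλ:
  order 1, 1-stage ⇒ R(z)=1+z
  (e.g. R(-0.94)=0.06000, |R|=0.06000)

Find x<0 with |R(x)|<1.
x=-0.94: |R|=0.0600
|R(-2.22)|=1.2200 |R(-1.46)|=0.4600 |R(-1.31)|=0.3100
Bisect:
  x_lo=-2.6271 |R|=1.6271  x_hi=-0.1566 |R|=0.8434
  mid=-1.39185 |R|=0.39185 →hi
  mid=-2.00948 |R|=1.00948 →lo
  mid=-1.70066 |R|=0.70066 →hi
  mid=-1.85507 |R|=0.85507 →hi
  mid=-1.93227 |R|=0.93227 →hi
  mid=-1.97088 |R|=0.97088 →hi
  mid=-1.99018 |R|=0.99018 →hi
  mid=-1.99983 |R|=0.99983 →hi
  mid=-2.00465 |R|=1.00465 →lo
  ...
  [-2.00013,-1.99998] ⇒ x*=-2.0000
Stable set (-2.0000, 0).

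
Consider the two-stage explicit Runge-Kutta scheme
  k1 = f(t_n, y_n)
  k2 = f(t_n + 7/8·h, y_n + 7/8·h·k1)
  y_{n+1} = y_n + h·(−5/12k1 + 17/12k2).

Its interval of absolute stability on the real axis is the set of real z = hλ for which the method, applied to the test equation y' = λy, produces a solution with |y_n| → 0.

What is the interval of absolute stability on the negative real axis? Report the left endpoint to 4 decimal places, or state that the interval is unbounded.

(-0.8067, 0).

On y'=λy, z=hλ:
  k1=λy_n ⇒ h·k1=z·y_n;  k2=λ(1+7/8z)y_n ⇒ h·k2=z(1+7/8z)y_n
  y_{n+1}/y_n = 1 − 5/12z + 17/12z(1+7/8z) = 1 + z + 119/96z²
  R(z) = 1 + z + 119/96z².

Solve |R(x)|<1 on ℝ⁻.
x=-0.36: |R|=0.8007
R=1: x+119/96x²=0 ⇒ x=−96/119=-0.8067; min R=1−1/(4·119/96)=0.7983>−1
Confirm numerically:
  x=-0.730: |R|=0.93057 <1
  x=-0.655: |R|=0.87681 <1
  x=-0.530: |R|=0.81820 <1
  x=-1.340: |R|=1.88580 >1
  x=-0.917: |R|=1.12535 >1
So |R|<1 on (-0.8067, 0).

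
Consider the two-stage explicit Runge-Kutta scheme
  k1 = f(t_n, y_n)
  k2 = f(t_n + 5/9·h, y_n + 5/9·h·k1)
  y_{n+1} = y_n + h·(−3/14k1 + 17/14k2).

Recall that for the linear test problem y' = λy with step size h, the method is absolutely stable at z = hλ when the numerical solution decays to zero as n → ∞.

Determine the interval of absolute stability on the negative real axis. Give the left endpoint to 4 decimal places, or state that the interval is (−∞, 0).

(-1.4824, 0).

On y'=λy, z=hλ:
  k1=λy_n ⇒ h·k1=z·y_n;  k2=λ(1+5/9z)y_n ⇒ h·k2=z(1+5/9z)y_n
  y_{n+1}/y_n = 1 − 3/14z + 17/14z(1+5/9z) = 1 + z + 85/126z²
  R(z) = 1 + z + 85/126z².

Solve |R(x)|<1 on ℝ⁻.
x=-1.49: |R|=1.0077
R=1: x+85/126x²=0 ⇒ x=−126/85=-1.4824; min R=1−1/(4·85/126)=0.6294>−1
Confirm numerically:
  x=-1.194: |R|=0.76774 <1
  x=-1.154: |R|=0.74438 <1
  x=-1.138: |R|=0.73564 <1
  x=-0.699: |R|=0.63061 <1
  x=-1.681: |R|=1.22527 >1
  x=-1.667: |R|=1.20765 >1
So |R|<1 on (-1.4824, 0).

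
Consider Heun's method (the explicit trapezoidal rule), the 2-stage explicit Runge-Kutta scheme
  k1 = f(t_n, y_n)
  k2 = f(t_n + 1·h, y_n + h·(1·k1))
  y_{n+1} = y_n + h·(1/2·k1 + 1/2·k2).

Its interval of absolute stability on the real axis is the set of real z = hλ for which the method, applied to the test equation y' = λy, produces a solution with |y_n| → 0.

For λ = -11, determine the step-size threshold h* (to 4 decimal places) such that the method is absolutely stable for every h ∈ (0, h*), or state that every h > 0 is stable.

(-2.0000,0); λ=-11 ⇒ h* = 0.1818.

Set f=λy, z=hλ:
  order 2, 2-stage ⇒ R(z)=1+z+z^2/2
  (e.g. R(-1.26)=0.53380, |R|=0.53380)

Need |R(x)|<1, x<0.
x=-1.26: |R|=0.5338
|R(-1.38)|=0.5722 |R(-0.7)|=0.5450 |R(-0.61)|=0.5760
Bisect:
  x_lo=-2.8274 |R|=2.1697  x_hi=-0.1529 |R|=0.8588
  mid=-1.49016 |R|=0.62013 →hi
  mid=-2.15878 |R|=1.17139 →lo
  mid=-1.82447 |R|=0.83988 →hi
  mid=-1.99163 |R|=0.99166 →hi
  mid=-2.07521 |R|=1.07803 →lo
  mid=-2.03342 |R|=1.03398 →lo
  mid=-2.01252 |R|=1.01260 →lo
  mid=-2.00208 |R|=1.00208 →lo
  mid=-1.99685 |R|=0.99686 →hi
  mid=-1.99946 |R|=0.99946 →hi
  ...
  [-2.00012,-1.99995] ⇒ x*=-2.0000
Interval (-2.0000, 0).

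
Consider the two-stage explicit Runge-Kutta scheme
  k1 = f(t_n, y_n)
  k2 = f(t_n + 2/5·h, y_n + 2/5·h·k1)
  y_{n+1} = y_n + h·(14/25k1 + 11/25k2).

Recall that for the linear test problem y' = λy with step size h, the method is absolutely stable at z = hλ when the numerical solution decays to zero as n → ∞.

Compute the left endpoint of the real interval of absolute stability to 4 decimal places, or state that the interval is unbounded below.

left endpoint -5.6818.

Test eqn y'=λy, z=hλ:
  k1=λy_n ⇒ h·k1=z·y_n;  k2=λ(1+2/5z)y_n ⇒ h·k2=z(1+2/5z)y_n
  y_{n+1}/y_n = 1 + 14/25z + 11/25z(1+2/5z) = 1 + z + 22/125z²
  R(z) = 1 + z + 22/125z².

Need |R(x)|<1, x<0.
x=-1.16: |R|=0.0768
R=1: x+22/125x²=0 ⇒ x=−125/22=-5.6818; min R=1−1/(4·22/125)=-0.4205>−1
Confirm numerically:
  x=-5.036: |R|=0.42759 <1
  x=-4.143: |R|=0.12206 <1
  x=-2.514: |R|=0.40165 <1
  x=-5.983: |R|=1.31715 >1
  x=-5.934: |R|=1.26337 >1
Stable set (-5.6818, 0).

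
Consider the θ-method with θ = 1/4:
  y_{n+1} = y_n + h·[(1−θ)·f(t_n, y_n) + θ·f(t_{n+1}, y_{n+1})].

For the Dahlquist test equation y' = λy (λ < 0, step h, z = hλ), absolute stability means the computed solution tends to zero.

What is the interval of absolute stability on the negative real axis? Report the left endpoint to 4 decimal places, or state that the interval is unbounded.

On y'=λy, z=hλ:
  y_{n+1} = y_n + z·[3/4·y_n + 1/4·y_{n+1}] ⇒ (1 − 1/4z)y_{n+1} = (1 + 3/4z)y_n
  so R(z) = (1 + 3/4z)/(1 − 1/4z).

Find x<0 with |R(x)|<1.
x=-0.76: |R|=0.3613
R=−1: 1+3/4x = −1+1/4x ⇒ -1/2x=2 ⇒ x=2/(-1/2)=-4.0000
Confirm numerically:
  x=-3.274: |R|=0.80038 <1
  x=-2.691: |R|=0.60873 <1
  x=-1.788: |R|=0.23566 <1
  x=-1.776: |R|=0.22992 <1
  x=-4.521: |R|=1.12229 >1
  x=-4.271: |R|=1.06553 >1
Stable set (-4.0000, 0).

z∈(-4.0000,0).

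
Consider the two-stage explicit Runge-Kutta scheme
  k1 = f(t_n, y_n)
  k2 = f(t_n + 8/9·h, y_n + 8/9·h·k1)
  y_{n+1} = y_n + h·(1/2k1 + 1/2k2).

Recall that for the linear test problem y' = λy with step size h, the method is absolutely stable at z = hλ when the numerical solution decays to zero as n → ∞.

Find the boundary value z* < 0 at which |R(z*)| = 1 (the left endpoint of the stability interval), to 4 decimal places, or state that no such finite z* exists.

left endpoint -2.2500.

With y'=λy (z=hλ):
  k1=λy_n ⇒ h·k1=z·y_n;  k2=λ(1+8/9z)y_n ⇒ h·k2=z(1+8/9z)y_n
  y_{n+1}/y_n = 1 + 1/2z + 1/2z(1+8/9z) = 1 + z + 4/9z²
  so R(z) = 1 + z + 4/9z².

Need |R(x)|<1, x<0.
x=-0.74: |R|=0.5034
R=1: x+4/9x²=0 ⇒ x=−9/4=-2.2500; min R=1−1/(4·4/9)=0.4375>−1
Confirm numerically:
  x=-1.706: |R|=0.58753 <1
  x=-1.646: |R|=0.55814 <1
  x=-1.152: |R|=0.43782 <1
  x=-2.811: |R|=1.70088 >1
  x=-2.754: |R|=1.61690 >1
  x=-2.437: |R|=1.20254 >1
Interval (-2.2500, 0).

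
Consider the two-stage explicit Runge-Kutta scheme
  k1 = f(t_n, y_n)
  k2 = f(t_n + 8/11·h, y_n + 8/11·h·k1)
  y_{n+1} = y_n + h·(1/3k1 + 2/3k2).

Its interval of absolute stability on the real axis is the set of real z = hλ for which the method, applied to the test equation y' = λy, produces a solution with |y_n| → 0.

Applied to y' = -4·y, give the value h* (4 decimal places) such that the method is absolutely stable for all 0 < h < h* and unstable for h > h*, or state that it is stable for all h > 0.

(-2.0625,0); λ=-4 ⇒ h* = (33/16)/4 = 0.5156.

With y'=λy (z=hλ):
  k1=λy_n ⇒ h·k1=z·y_n;  k2=λ(1+8/11z)y_n ⇒ h·k2=z(1+8/11z)y_n
  y_{n+1}/y_n = 1 + 1/3z + 2/3z(1+8/11z) = 1 + z + 16/33z²
  Hence R(z) = 1 + z + 16/33z².

Boundary: |R(x)|=1, x<0.
x=-1.77: |R|=0.7490
R=1: x+16/33x²=0 ⇒ x=−33/16=-2.0625; min R=1−1/(4·16/33)=0.4844>−1
Confirm numerically:
  x=-1.932: |R|=0.87776 <1
  x=-1.903: |R|=0.85283 <1
  x=-1.190: |R|=0.49659 <1
  x=-2.524: |R|=1.56476 >1
  x=-2.502: |R|=1.53315 >1
Interval (-2.0625, 0).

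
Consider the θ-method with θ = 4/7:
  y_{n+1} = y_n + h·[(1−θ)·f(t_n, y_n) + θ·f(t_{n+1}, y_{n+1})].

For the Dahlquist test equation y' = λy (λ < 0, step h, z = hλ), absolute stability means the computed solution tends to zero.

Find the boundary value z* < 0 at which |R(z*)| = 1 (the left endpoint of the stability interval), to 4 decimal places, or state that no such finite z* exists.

With y'=λy (z=hλ):
  y_{n+1} = y_n + z·[3/7·y_n + 4/7·y_{n+1}] ⇒ (1 − 4/7z)y_{n+1} = (1 + 3/7z)y_n
  so R(z) = (1 + 3/7z)/(1 − 4/7z).

Find x<0 with |R(x)|<1.
x=-0.43: |R|=0.6548
x=-2: |R|=0.0667
x=-10: |R|=0.4894
x=-100: |R|=0.7199
θ=4/7≥1/2 ⇒ |1+3/7x|<|1−4/7x| ∀x<0 ⇒ unbounded interval.

(−∞, 0) — no finite endpoint.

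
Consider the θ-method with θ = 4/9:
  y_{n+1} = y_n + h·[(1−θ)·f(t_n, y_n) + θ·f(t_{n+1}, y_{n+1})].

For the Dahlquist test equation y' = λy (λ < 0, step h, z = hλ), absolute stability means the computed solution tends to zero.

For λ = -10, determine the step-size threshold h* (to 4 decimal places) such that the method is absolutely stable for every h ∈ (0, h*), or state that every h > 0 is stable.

(-18.0000,0); λ=-10 ⇒ h* = (18)/10 = 1.8000.

With y'=λy (z=hλ):
  y_{n+1} = y_n + z·[5/9·y_n + 4/9·y_{n+1}] ⇒ (1 − 4/9z)y_{n+1} = (1 + 5/9z)y_n
  Hence R(z) = (1 + 5/9z)/(1 − 4/9z).

Find x<0 with |R(x)|<1.
x=-0.52: |R|=0.5776
R=−1: 1+5/9x = −1+4/9x ⇒ -1/9x=2 ⇒ x=2/(-1/9)=-18.0000
Confirm numerically:
  x=-15.810: |R|=0.96968 <1
  x=-12.818: |R|=0.91402 <1
  x=-11.143: |R|=0.87200 <1
  x=-18.371: |R|=1.00450 >1
  x=-18.237: |R|=1.00289 >1
  x=-18.063: |R|=1.00078 >1
Stable set (-18.0000, 0).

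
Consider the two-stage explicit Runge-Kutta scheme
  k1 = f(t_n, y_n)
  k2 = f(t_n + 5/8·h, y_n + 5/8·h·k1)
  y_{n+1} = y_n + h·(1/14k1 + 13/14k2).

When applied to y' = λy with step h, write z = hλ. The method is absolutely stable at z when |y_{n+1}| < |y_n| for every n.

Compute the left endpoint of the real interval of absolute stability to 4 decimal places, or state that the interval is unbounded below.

left endpoint -1.7231.

With y'=λy (z=hλ):
  k1=λy_n ⇒ h·k1=z·y_n;  k2=λ(1+5/8z)y_n ⇒ h·k2=z(1+5/8z)y_n
  y_{n+1}/y_n = 1 + 1/14z + 13/14z(1+5/8z) = 1 + z + 65/112z²
  R(z) = 1 + z + 65/112z².

Solve |R(x)|<1 on ℝ⁻.
x=-0.49: |R|=0.6493
R=1: x+65/112x²=0 ⇒ x=−112/65=-1.7231; min R=1−1/(4·65/112)=0.5692>−1
Confirm numerically:
  x=-1.212: |R|=0.64051 <1
  x=-0.893: |R|=0.56981 <1
  x=-0.809: |R|=0.57083 <1
  x=-2.140: |R|=1.51780 >1
  x=-1.804: |R|=1.08472 >1
  x=-1.799: |R|=1.07927 >1
So |R|<1 on (-1.7231, 0).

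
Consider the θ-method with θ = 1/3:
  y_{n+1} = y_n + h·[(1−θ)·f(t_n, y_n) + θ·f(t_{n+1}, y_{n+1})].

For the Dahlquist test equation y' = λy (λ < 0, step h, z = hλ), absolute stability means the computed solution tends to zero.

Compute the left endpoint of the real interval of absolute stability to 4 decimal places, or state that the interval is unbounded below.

z* = -6.0000.

On y'=λy, z=hλ:
  y_{n+1} = y_n + z·[2/3·y_n + 1/3·y_{n+1}] ⇒ (1 − 1/3z)y_{n+1} = (1 + 2/3z)y_n
  ⇒ R(z) = (1 + 2/3z)/(1 − 1/3z).

Find x<0 with |R(x)|<1.
x=-0.33: |R|=0.7027
R=−1: 1+2/3x = −1+1/3x ⇒ -1/3x=2 ⇒ x=2/(-1/3)=-6.0000
Confirm numerically:
  x=-4.985: |R|=0.87289 <1
  x=-4.978: |R|=0.87190 <1
  x=-4.786: |R|=0.84408 <1
  x=-6.208: |R|=1.02259 >1
  x=-6.063: |R|=1.00695 >1
Interval (-6.0000, 0).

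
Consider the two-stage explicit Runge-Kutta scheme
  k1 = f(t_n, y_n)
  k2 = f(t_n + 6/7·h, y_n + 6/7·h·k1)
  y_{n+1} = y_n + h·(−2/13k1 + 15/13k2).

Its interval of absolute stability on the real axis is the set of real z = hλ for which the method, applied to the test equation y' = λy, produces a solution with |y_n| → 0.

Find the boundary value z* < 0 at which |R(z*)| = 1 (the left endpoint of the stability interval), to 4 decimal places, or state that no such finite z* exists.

Set f=λy, z=hλ:
  k1=λy_n ⇒ h·k1=z·y_n;  k2=λ(1+6/7z)y_n ⇒ h·k2=z(1+6/7z)y_n
  y_{n+1}/y_n = 1 − 2/13z + 15/13z(1+6/7z) = 1 + z + 90/91z²
  Hence R(z) = 1 + z + 90/91z².

Boundary: |R(x)|=1, x<0.
x=-1.15: |R|=1.1580
R=1: x+90/91x²=0 ⇒ x=−91/90=-1.0111; min R=1−1/(4·90/91)=0.7472>−1
Confirm numerically:
  x=-0.990: |R|=0.97933 <1
  x=-0.827: |R|=0.84941 <1
  x=-0.766: |R|=0.81431 <1
  x=-1.501: |R|=1.72724 >1
  x=-1.257: |R|=1.30569 >1
  x=-1.108: |R|=1.10617 >1
Stable set (-1.0111, 0).

left endpoint -1.0111.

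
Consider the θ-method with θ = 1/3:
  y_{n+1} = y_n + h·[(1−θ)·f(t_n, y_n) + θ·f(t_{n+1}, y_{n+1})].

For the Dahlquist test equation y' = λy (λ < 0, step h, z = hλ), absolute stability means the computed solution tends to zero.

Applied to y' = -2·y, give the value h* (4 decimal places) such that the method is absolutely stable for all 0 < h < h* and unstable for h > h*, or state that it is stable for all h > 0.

Set f=λy, z=hλ:
  y_{n+1} = y_n + z·[2/3·y_n + 1/3·y_{n+1}] ⇒ (1 − 1/3z)y_{n+1} = (1 + 2/3z)y_n
  R(z) = (1 + 2/3z)/(1 − 1/3z).

Need |R(x)|<1, x<0.
x=-0.32: |R|=0.7108
R=−1: 1+2/3x = −1+1/3x ⇒ -1/3x=2 ⇒ x=2/(-1/3)=-6.0000
Confirm numerically:
  x=-4.673: |R|=0.82706 <1
  x=-2.961: |R|=0.49019 <1
  x=-2.695: |R|=0.41967 <1
  x=-6.292: |R|=1.03142 >1
  x=-6.150: |R|=1.01639 >1
  x=-6.147: |R|=1.01607 >1
So |R|<1 on (-6.0000, 0).

(-6.0000,0); λ=-2 ⇒ h* = (6)/2 = 3.0000.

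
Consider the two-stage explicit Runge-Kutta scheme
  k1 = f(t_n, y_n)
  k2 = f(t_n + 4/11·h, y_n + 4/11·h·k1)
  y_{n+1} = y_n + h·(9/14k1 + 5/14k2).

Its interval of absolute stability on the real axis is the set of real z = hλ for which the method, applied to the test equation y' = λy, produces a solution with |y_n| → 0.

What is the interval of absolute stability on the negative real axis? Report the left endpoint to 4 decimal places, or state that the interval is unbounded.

(-7.7000, 0).

With y'=λy (z=hλ):
  k1=λy_n ⇒ h·k1=z·y_n;  k2=λ(1+4/11z)y_n ⇒ h·k2=z(1+4/11z)y_n
  y_{n+1}/y_n = 1 + 9/14z + 5/14z(1+4/11z) = 1 + z + 10/77z²
  so R(z) = 1 + z + 10/77z².

Solve |R(x)|<1 on ℝ⁻.
x=-1.69: |R|=0.3191
R=1: x+10/77x²=0 ⇒ x=−77/10=-7.7000; min R=1−1/(4·10/77)=-0.9250>−1
Confirm numerically:
  x=-5.279: |R|=0.65980 <1
  x=-4.867: |R|=0.79068 <1
  x=-4.181: |R|=0.91077 <1
  x=-3.929: |R|=0.92419 <1
  x=-8.028: |R|=1.34197 >1
  x=-7.727: |R|=1.02709 >1
Stable set (-7.7000, 0).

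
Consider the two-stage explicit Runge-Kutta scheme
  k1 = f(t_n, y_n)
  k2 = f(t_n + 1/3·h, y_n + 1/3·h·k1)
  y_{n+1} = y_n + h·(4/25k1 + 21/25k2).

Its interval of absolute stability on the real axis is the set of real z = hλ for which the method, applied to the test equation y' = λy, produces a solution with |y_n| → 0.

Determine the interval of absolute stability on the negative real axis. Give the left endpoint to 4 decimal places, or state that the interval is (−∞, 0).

(-3.5714, 0).

On y'=λy, z=hλ:
  k1=λy_n ⇒ h·k1=z·y_n;  k2=λ(1+1/3z)y_n ⇒ h·k2=z(1+1/3z)y_n
  y_{n+1}/y_n = 1 + 4/25z + 21/25z(1+1/3z) = 1 + z + 7/25z²
  Hence R(z) = 1 + z + 7/25z².

Need |R(x)|<1, x<0.
x=-1.52: |R|=0.1269
R=1: x+7/25x²=0 ⇒ x=−25/7=-3.5714; min R=1−1/(4·7/25)=0.1071>−1
Confirm numerically:
  x=-3.420: |R|=0.85499 <1
  x=-1.660: |R|=0.11157 <1
  x=-1.626: |R|=0.11429 <1
  x=-3.951: |R|=1.41991 >1
  x=-3.898: |R|=1.35643 >1
Stable set (-3.5714, 0).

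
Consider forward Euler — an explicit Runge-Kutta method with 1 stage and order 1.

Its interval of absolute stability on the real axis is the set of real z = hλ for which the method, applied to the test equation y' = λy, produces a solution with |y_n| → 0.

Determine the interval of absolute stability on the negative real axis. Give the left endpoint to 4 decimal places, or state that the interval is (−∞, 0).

Set f=λy, z=hλ:
  order 1, 1-stage ⇒ R(z)=1+z
  (e.g. R(-0.38)=0.62000, |R|=0.62000)

Solve |R(x)|<1 on ℝ⁻.
x=-0.38: |R|=0.6200
|R(-1.73)|=0.7300 |R(-0.76)|=0.2400 |R(-0.53)|=0.4700
Bisect:
  x_lo=-2.3395 |R|=1.3395  x_hi=-0.2292 |R|=0.7708
  mid=-1.28433 |R|=0.28433 →hi
  mid=-1.81189 |R|=0.81189 →hi
  mid=-2.07568 |R|=1.07568 →lo
  mid=-1.94379 |R|=0.94379 →hi
  mid=-2.00973 |R|=1.00973 →lo
  mid=-1.97676 |R|=0.97676 →hi
  mid=-1.99325 |R|=0.99325 →hi
  mid=-2.00149 |R|=1.00149 →lo
  mid=-1.99737 |R|=0.99737 →hi
  ...
  [-2.00007,-1.99994] ⇒ x*=-2.0000
So |R|<1 on (-2.0000, 0).

z∈(-2.0000,0).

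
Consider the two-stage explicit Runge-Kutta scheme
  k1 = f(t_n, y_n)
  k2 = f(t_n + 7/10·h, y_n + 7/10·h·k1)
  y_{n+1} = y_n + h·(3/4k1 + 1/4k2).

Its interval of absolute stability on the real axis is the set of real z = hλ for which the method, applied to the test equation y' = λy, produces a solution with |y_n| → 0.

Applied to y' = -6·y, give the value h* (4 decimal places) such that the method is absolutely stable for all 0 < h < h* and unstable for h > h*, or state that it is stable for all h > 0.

With y'=λy (z=hλ):
  k1=λy_n ⇒ h·k1=z·y_n;  k2=λ(1+7/10z)y_n ⇒ h·k2=z(1+7/10z)y_n
  y_{n+1}/y_n = 1 + 3/4z + 1/4z(1+7/10z) = 1 + z + 7/40z²
  Hence R(z) = 1 + z + 7/40z².

Need |R(x)|<1, x<0.
x=-1.42: |R|=0.0671
R=1: x+7/40x²=0 ⇒ x=−40/7=-5.7143; min R=1−1/(4·7/40)=-0.4286>−1
Confirm numerically:
  x=-4.880: |R|=0.28752 <1
  x=-4.865: |R|=0.27694 <1
  x=-3.964: |R|=0.21417 <1
  x=-2.854: |R|=0.42857 <1
  x=-6.292: |R|=1.63612 >1
  x=-6.240: |R|=1.57408 >1
  x=-5.798: |R|=1.08494 >1
Stable set (-5.7143, 0).

(-5.7143,0); λ=-6 ⇒ h* = (40/7)/6 = 0.9524.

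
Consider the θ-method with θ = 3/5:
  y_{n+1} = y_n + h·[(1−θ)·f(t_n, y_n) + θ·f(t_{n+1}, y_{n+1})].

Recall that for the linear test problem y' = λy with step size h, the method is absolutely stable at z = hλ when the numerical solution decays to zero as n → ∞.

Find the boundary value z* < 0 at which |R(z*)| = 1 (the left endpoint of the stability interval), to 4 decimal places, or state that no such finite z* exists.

Set f=λy, z=hλ:
  y_{n+1} = y_n + z·[2/5·y_n + 3/5·y_{n+1}] ⇒ (1 − 3/5z)y_{n+1} = (1 + 2/5z)y_n
  R(z) = (1 + 2/5z)/(1 − 3/5z).

Solve |R(x)|<1 on ℝ⁻.
x=-0.48: |R|=0.6273
x=-2: |R|=0.0909
x=-10: |R|=0.4286
x=-100: |R|=0.6393
θ=3/5≥1/2 ⇒ |1+2/5x|<|1−3/5x| ∀x<0 ⇒ interval (−∞,0).

interval (−∞, 0).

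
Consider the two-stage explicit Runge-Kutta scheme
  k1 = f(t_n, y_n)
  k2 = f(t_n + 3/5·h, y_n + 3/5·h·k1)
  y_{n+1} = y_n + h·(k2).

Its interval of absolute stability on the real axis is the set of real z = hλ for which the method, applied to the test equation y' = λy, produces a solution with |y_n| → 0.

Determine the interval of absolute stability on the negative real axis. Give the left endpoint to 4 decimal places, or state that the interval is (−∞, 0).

With y'=λy (z=hλ):
  k1=λy_n ⇒ h·k1=z·y_n;  k2=λ(1+3/5z)y_n ⇒ h·k2=z(1+3/5z)y_n
  y_{n+1}/y_n = 1 + z(1+3/5z) = 1 + z + 3/5z²
  ⇒ R(z) = 1 + z + 3/5z².

Need |R(x)|<1, x<0.
x=-1.22: |R|=0.6730
R=1: x+3/5x²=0 ⇒ x=−5/3=-1.6667; min R=1−1/(4·3/5)=0.5833>−1
Confirm numerically:
  x=-1.008: |R|=0.60164 <1
  x=-0.992: |R|=0.59844 <1
  x=-0.953: |R|=0.59193 <1
  x=-1.863: |R|=1.21946 >1
  x=-1.807: |R|=1.15215 >1
Stable set (-1.6667, 0).

(-1.6667, 0).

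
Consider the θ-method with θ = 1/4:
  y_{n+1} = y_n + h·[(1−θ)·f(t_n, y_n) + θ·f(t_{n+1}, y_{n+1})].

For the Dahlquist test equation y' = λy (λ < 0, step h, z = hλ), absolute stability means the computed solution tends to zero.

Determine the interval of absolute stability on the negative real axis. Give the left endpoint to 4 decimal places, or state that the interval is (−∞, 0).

Set f=λy, z=hλ:
  y_{n+1} = y_n + z·[3/4·y_n + 1/4·y_{n+1}] ⇒ (1 − 1/4z)y_{n+1} = (1 + 3/4z)y_n
  so R(z) = (1 + 3/4z)/(1 − 1/4z).

Solve |R(x)|<1 on ℝ⁻.
x=-0.61: |R|=0.4707
R=−1: 1+3/4x = −1+1/4x ⇒ -1/2x=2 ⇒ x=2/(-1/2)=-4.0000
Confirm numerically:
  x=-3.598: |R|=0.89418 <1
  x=-2.113: |R|=0.38263 <1
  x=-1.995: |R|=0.33111 <1
  x=-1.683: |R|=0.18459 <1
  x=-4.477: |R|=1.11254 >1
  x=-4.226: |R|=1.05495 >1
Stable set (-4.0000, 0).

z∈(-4.0000,0).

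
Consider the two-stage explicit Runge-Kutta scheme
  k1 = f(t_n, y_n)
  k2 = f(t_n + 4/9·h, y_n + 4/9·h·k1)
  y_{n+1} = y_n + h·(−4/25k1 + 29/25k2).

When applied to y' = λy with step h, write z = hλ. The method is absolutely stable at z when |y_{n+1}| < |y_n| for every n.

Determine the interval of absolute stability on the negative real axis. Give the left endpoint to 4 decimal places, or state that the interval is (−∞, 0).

On y'=λy, z=hλ:
  k1=λy_n ⇒ h·k1=z·y_n;  k2=λ(1+4/9z)y_n ⇒ h·k2=z(1+4/9z)y_n
  y_{n+1}/y_n = 1 − 4/25z + 29/25z(1+4/9z) = 1 + z + 116/225z²
  so R(z) = 1 + z + 116/225z².

Find x<0 with |R(x)|<1.
x=-0.77: |R|=0.5357
R=1: x+116/225x²=0 ⇒ x=−225/116=-1.9397; min R=1−1/(4·116/225)=0.5151>−1
Confirm numerically:
  x=-1.802: |R|=0.87211 <1
  x=-1.736: |R|=0.81773 <1
  x=-1.371: |R|=0.59806 <1
  x=-0.901: |R|=0.51753 <1
  x=-2.149: |R|=1.23194 >1
  x=-2.077: |R|=1.14707 >1
Stable set (-1.9397, 0).

(-1.9397, 0).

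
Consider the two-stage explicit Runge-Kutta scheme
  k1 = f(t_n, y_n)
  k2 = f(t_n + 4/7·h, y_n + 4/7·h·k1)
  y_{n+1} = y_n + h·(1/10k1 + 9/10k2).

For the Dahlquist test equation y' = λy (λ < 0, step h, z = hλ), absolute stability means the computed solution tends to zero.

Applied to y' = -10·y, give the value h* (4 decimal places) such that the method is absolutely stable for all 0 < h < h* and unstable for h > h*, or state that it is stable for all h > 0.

(-1.9444,0); λ=-10 ⇒ h* = (35/18)/10 = 0.1944.

Set f=λy, z=hλ:
  k1=λy_n ⇒ h·k1=z·y_n;  k2=λ(1+4/7z)y_n ⇒ h·k2=z(1+4/7z)y_n
  y_{n+1}/y_n = 1 + 1/10z + 9/10z(1+4/7z) = 1 + z + 18/35z²
  ⇒ R(z) = 1 + z + 18/35z².

Solve |R(x)|<1 on ℝ⁻.
x=-1.66: |R|=0.7572
R=1: x+18/35x²=0 ⇒ x=−35/18=-1.9444; min R=1−1/(4·18/35)=0.5139>−1
Confirm numerically:
  x=-1.688: |R|=0.77738 <1
  x=-1.329: |R|=0.57935 <1
  x=-1.016: |R|=0.51487 <1
  x=-0.893: |R|=0.51712 <1
  x=-2.381: |R|=1.53457 >1
  x=-2.287: |R|=1.40290 >1
  x=-2.196: |R|=1.28410 >1
So |R|<1 on (-1.9444, 0).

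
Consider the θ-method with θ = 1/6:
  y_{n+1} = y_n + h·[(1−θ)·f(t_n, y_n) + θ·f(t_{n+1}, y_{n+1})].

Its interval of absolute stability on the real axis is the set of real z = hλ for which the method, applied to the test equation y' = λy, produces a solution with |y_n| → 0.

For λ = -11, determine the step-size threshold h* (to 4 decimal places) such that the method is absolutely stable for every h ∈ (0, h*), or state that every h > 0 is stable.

(-3.0000,0); λ=-11 ⇒ h* = (3)/11 = 0.2727.

On y'=λy, z=hλ:
  y_{n+1} = y_n + z·[5/6·y_n + 1/6·y_{n+1}] ⇒ (1 − 1/6z)y_{n+1} = (1 + 5/6z)y_n
  ⇒ R(z) = (1 + 5/6z)/(1 − 1/6z).

Solve |R(x)|<1 on ℝ⁻.
x=-1.04: |R|=0.1136
R=−1: 1+5/6x = −1+1/6x ⇒ -2/3x=2 ⇒ x=2/(-2/3)=-3.0000
Confirm numerically:
  x=-2.896: |R|=0.95324 <1
  x=-1.994: |R|=0.49662 <1
  x=-1.335: |R|=0.09202 <1
  x=-3.184: |R|=1.08014 >1
  x=-3.177: |R|=1.07715 >1
So |R|<1 on (-3.0000, 0).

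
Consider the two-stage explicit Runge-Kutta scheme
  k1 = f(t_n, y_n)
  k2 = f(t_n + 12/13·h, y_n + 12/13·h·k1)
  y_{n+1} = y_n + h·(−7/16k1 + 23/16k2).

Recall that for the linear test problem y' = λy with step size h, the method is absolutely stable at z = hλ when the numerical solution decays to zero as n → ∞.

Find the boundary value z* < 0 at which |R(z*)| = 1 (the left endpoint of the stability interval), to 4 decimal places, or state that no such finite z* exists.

On y'=λy, z=hλ:
  k1=λy_n ⇒ h·k1=z·y_n;  k2=λ(1+12/13z)y_n ⇒ h·k2=z(1+12/13z)y_n
  y_{n+1}/y_n = 1 − 7/16z + 23/16z(1+12/13z) = 1 + z + 69/52z²
  R(z) = 1 + z + 69/52z².

Find x<0 with |R(x)|<1.
x=-1.23: |R|=1.7775
R=1: x+69/52x²=0 ⇒ x=−52/69=-0.7536; min R=1−1/(4·69/52)=0.8116>−1
Confirm numerically:
  x=-0.702: |R|=0.95191 <1
  x=-0.674: |R|=0.92879 <1
  x=-0.396: |R|=0.81208 <1
  x=-0.320: |R|=0.81588 <1
  x=-1.157: |R|=1.61928 >1
  x=-0.962: |R|=1.26599 >1
  x=-0.932: |R|=1.22060 >1
So |R|<1 on (-0.7536, 0).

z* = -0.7536.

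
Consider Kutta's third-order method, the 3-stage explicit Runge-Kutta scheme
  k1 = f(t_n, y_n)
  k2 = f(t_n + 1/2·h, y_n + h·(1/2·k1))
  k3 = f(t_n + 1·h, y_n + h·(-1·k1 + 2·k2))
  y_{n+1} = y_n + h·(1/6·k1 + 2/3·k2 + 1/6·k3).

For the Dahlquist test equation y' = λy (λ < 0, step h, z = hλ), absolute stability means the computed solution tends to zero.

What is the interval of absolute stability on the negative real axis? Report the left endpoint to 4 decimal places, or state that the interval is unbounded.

(-2.5127, 0).

With y'=λy (z=hλ):
  order 3, 3-stage ⇒ R(z)=1+z+z^2/2+z^3/6
  (e.g. R(-0.81)=0.42948, |R|=0.42948)

Solve |R(x)|<1 on ℝ⁻.
x=-0.81: |R|=0.4295
|R(-2.42)|=0.8539 |R(-1.25)|=0.2057 |R(-1.08)|=0.2932
Bisect:
  x_lo=-3.0396 |R|=2.1007  x_hi=-0.2843 |R|=0.7523
  mid=-1.66198 |R|=0.04601 →hi
  mid=-2.35081 |R|=0.75287 →hi
  mid=-2.69522 |R|=1.32623 →lo
  mid=-2.52302 |R|=1.01697 →lo
  mid=-2.43691 |R|=0.87959 →hi
  mid=-2.47997 |R|=0.94691 →hi
  mid=-2.50149 |R|=0.98159 →hi
  mid=-2.51225 |R|=0.99919 →hi
  ...
  [-2.51276,-2.51259] ⇒ x*=-2.5127
So |R|<1 on (-2.5127, 0).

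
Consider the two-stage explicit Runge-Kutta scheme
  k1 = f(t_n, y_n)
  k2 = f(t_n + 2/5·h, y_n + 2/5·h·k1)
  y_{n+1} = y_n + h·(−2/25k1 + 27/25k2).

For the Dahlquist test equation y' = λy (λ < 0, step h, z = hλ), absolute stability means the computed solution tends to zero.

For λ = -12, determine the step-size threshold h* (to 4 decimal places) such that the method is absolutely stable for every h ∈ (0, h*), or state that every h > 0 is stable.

Test eqn y'=λy, z=hλ:
  k1=λy_n ⇒ h·k1=z·y_n;  k2=λ(1+2/5z)y_n ⇒ h·k2=z(1+2/5z)y_n
  y_{n+1}/y_n = 1 − 2/25z + 27/25z(1+2/5z) = 1 + z + 54/125z²
  R(z) = 1 + z + 54/125z².

Boundary: |R(x)|=1, x<0.
x=-1: |R|=0.4320
R=1: x+54/125x²=0 ⇒ x=−125/54=-2.3148; min R=1−1/(4·54/125)=0.4213>−1
Confirm numerically:
  x=-2.247: |R|=0.93417 <1
  x=-2.203: |R|=0.89359 <1
  x=-1.854: |R|=0.63092 <1
  x=-1.809: |R|=0.60471 <1
  x=-2.906: |R|=1.74217 >1
  x=-2.668: |R|=1.40707 >1
  x=-2.424: |R|=1.11434 >1
Stable set (-2.3148, 0).

(-2.3148,0); λ=-12 ⇒ h* = (125/54)/12 = 0.1929.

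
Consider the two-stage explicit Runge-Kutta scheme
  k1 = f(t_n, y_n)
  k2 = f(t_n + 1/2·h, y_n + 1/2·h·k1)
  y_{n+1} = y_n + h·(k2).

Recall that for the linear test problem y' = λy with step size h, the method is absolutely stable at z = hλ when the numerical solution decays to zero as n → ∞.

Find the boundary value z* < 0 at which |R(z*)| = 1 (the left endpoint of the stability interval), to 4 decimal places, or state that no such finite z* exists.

With y'=λy (z=hλ):
  k1=λy_n ⇒ h·k1=z·y_n;  k2=λ(1+1/2z)y_n ⇒ h·k2=z(1+1/2z)y_n
  y_{n+1}/y_n = 1 + z(1+1/2z) = 1 + z + 1/2z²
  ⇒ R(z) = 1 + z + 1/2z².

Need |R(x)|<1, x<0.
x=-0.72: |R|=0.5392
R=1: x+1/2x²=0 ⇒ x=−2=-2.0000; min R=1−1/(4·1/2)=0.5000>−1
Confirm numerically:
  x=-1.540: |R|=0.64580 <1
  x=-1.494: |R|=0.62202 <1
  x=-1.347: |R|=0.56020 <1
  x=-1.224: |R|=0.52509 <1
  x=-2.475: |R|=1.58781 >1
  x=-2.458: |R|=1.56288 >1
  x=-2.342: |R|=1.40048 >1
Stable set (-2.0000, 0).

left endpoint -2.0000.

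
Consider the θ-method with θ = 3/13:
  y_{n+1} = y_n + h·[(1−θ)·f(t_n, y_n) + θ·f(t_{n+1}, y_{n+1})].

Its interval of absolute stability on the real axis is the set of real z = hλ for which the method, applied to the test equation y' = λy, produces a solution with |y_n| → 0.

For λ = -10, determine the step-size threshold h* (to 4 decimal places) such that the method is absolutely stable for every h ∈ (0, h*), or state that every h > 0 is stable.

Set f=λy, z=hλ:
  y_{n+1} = y_n + z·[10/13·y_n + 3/13·y_{n+1}] ⇒ (1 − 3/13z)y_{n+1} = (1 + 10/13z)y_n
  Hence R(z) = (1 + 10/13z)/(1 − 3/13z).

Need |R(x)|<1, x<0.
x=-0.73: |R|=0.3752
R=−1: 1+10/13x = −1+3/13x ⇒ -7/13x=2 ⇒ x=2/(-7/13)=-3.7143
Confirm numerically:
  x=-2.580: |R|=0.61716 <1
  x=-2.154: |R|=0.43880 <1
  x=-1.783: |R|=0.26323 <1
  x=-4.232: |R|=1.14103 >1
  x=-4.078: |R|=1.10090 >1
  x=-3.831: |R|=1.03336 >1
Interval (-3.7143, 0).

(-3.7143,0); λ=-10 ⇒ h* = (26/7)/10 = 0.3714.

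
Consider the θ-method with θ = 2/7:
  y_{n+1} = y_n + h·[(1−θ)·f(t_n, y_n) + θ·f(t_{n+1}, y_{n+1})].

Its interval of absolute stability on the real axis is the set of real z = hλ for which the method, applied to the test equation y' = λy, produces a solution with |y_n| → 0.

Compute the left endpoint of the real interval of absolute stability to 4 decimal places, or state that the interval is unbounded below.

With y'=λy (z=hλ):
  y_{n+1} = y_n + z·[5/7·y_n + 2/7·y_{n+1}] ⇒ (1 − 2/7z)y_{n+1} = (1 + 5/7z)y_n
  so R(z) = (1 + 5/7z)/(1 − 2/7z).

Boundary: |R(x)|=1, x<0.
x=-0.31: |R|=0.7152
R=−1: 1+5/7x = −1+2/7x ⇒ -3/7x=2 ⇒ x=2/(-3/7)=-4.6667
Confirm numerically:
  x=-3.536: |R|=0.75895 <1
  x=-3.027: |R|=0.62318 <1
  x=-3.005: |R|=0.61683 <1
  x=-5.183: |R|=1.08920 >1
  x=-5.140: |R|=1.08218 >1
  x=-5.122: |R|=1.07922 >1
Interval (-4.6667, 0).

left endpoint -4.6667.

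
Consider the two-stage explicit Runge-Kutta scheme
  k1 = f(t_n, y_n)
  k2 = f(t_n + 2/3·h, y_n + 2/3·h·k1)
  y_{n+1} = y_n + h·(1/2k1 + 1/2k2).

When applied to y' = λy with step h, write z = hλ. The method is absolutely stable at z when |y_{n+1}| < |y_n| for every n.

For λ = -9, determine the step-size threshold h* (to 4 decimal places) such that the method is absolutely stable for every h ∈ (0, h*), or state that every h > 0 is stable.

(-3.0000,0); λ=-9 ⇒ h* = (3)/9 = 0.3333.

On y'=λy, z=hλ:
  k1=λy_n ⇒ h·k1=z·y_n;  k2=λ(1+2/3z)y_n ⇒ h·k2=z(1+2/3z)y_n
  y_{n+1}/y_n = 1 + 1/2z + 1/2z(1+2/3z) = 1 + z + 1/3z²
  Hence R(z) = 1 + z + 1/3z².

Boundary: |R(x)|=1, x<0.
x=-1.2: |R|=0.2800
R=1: x+1/3x²=0 ⇒ x=−3=-3.0000; min R=1−1/(4·1/3)=0.2500>−1
Confirm numerically:
  x=-2.711: |R|=0.73884 <1
  x=-2.163: |R|=0.39652 <1
  x=-1.732: |R|=0.26794 <1
  x=-1.282: |R|=0.26584 <1
  x=-3.463: |R|=1.53446 >1
  x=-3.308: |R|=1.33962 >1
  x=-3.273: |R|=1.29784 >1
Stable set (-3.0000, 0).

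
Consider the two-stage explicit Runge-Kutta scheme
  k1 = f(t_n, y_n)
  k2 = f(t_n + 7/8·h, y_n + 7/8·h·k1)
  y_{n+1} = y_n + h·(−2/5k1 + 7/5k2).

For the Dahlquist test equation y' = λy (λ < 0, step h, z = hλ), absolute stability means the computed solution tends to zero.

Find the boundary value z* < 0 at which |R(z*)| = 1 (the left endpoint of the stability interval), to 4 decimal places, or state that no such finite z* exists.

Set f=λy, z=hλ:
  k1=λy_n ⇒ h·k1=z·y_n;  k2=λ(1+7/8z)y_n ⇒ h·k2=z(1+7/8z)y_n
  y_{n+1}/y_n = 1 − 2/5z + 7/5z(1+7/8z) = 1 + z + 49/40z²
  so R(z) = 1 + z + 49/40z².

Boundary: |R(x)|=1, x<0.
x=-1.17: |R|=1.5069
R=1: x+49/40x²=0 ⇒ x=−40/49=-0.8163; min R=1−1/(4·49/40)=0.7959>−1
Confirm numerically:
  x=-0.731: |R|=0.92359 <1
  x=-0.691: |R|=0.89391 <1
  x=-0.473: |R|=0.80107 <1
  x=-1.300: |R|=1.77025 >1
  x=-0.956: |R|=1.16357 >1
Stable set (-0.8163, 0).

left endpoint -0.8163.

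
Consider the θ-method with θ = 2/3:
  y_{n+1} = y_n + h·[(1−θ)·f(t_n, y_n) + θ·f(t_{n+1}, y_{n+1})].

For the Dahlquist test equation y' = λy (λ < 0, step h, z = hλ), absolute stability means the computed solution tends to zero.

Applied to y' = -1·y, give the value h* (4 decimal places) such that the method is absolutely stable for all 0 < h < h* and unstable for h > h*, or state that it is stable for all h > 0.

(−∞, 0) — no finite endpoint. Any h>0 works for λ=-1.

Test eqn y'=λy, z=hλ:
  y_{n+1} = y_n + z·[1/3·y_n + 2/3·y_{n+1}] ⇒ (1 − 2/3z)y_{n+1} = (1 + 1/3z)y_n
  R(z) = (1 + 1/3z)/(1 − 2/3z).

Solve |R(x)|<1 on ℝ⁻.
x=-0.4: |R|=0.6842
x=-2: |R|=0.1429
x=-10: |R|=0.3043
x=-100: |R|=0.4778
θ=2/3≥1/2 ⇒ |1+1/3x|<|1−2/3x| ∀x<0 ⇒ stable on all of ℝ⁻.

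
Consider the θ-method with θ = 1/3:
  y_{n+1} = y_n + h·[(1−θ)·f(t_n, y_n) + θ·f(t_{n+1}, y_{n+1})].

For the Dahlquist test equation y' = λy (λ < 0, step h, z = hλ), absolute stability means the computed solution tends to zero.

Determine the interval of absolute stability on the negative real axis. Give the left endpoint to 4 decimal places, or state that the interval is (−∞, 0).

With y'=λy (z=hλ):
  y_{n+1} = y_n + z·[2/3·y_n + 1/3·y_{n+1}] ⇒ (1 − 1/3z)y_{n+1} = (1 + 2/3z)y_n
  Hence R(z) = (1 + 2/3z)/(1 − 1/3z).

Boundary: |R(x)|=1, x<0.
x=-1.41: |R|=0.0408
R=−1: 1+2/3x = −1+1/3x ⇒ -1/3x=2 ⇒ x=2/(-1/3)=-6.0000
Confirm numerically:
  x=-5.809: |R|=0.97832 <1
  x=-5.739: |R|=0.97013 <1
  x=-5.496: |R|=0.94068 <1
  x=-3.000: |R|=0.50000 <1
  x=-6.432: |R|=1.04580 >1
  x=-6.132: |R|=1.01445 >1
Stable set (-6.0000, 0).

(-6.0000, 0).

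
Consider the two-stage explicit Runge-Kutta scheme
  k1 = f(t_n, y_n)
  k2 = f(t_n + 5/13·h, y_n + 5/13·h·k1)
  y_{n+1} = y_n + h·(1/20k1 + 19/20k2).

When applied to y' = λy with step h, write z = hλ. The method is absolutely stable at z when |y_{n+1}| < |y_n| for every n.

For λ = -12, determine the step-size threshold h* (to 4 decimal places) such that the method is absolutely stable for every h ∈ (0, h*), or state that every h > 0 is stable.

(-2.7368,0); λ=-12 ⇒ h* = (52/19)/12 = 0.2281.

On y'=λy, z=hλ:
  k1=λy_n ⇒ h·k1=z·y_n;  k2=λ(1+5/13z)y_n ⇒ h·k2=z(1+5/13z)y_n
  y_{n+1}/y_n = 1 + 1/20z + 19/20z(1+5/13z) = 1 + z + 19/52z²
  Hence R(z) = 1 + z + 19/52z².

Need |R(x)|<1, x<0.
x=-0.91: |R|=0.3926
R=1: x+19/52x²=0 ⇒ x=−52/19=-2.7368; min R=1−1/(4·19/52)=0.3158>−1
Confirm numerically:
  x=-2.194: |R|=0.56483 <1
  x=-1.397: |R|=0.31609 <1
  x=-1.173: |R|=0.32974 <1
  x=-3.101: |R|=1.41261 >1
  x=-3.087: |R|=1.39496 >1
  x=-2.767: |R|=1.03049 >1
Interval (-2.7368, 0).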